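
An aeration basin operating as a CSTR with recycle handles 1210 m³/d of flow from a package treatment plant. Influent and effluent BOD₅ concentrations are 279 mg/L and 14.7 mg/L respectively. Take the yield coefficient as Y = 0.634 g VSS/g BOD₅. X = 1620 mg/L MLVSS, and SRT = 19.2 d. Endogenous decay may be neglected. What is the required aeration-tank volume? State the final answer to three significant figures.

V·X = Y·Q·ΔS·θ_c gives V = 0.634 × 1210 × (279 − 14.7) × 19.2 / 1620 = 2403 m³.

V ≈ 2400 m³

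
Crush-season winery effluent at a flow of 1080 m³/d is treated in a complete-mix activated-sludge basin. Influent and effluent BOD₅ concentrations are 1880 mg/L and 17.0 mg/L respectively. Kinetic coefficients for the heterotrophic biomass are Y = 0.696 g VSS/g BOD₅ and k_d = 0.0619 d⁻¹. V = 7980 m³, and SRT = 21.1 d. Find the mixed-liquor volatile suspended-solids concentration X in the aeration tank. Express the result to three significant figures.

Solving the biomass balance for X: X = Y Q (S₀−S) θ_c / [V (1+k_d θ_c)] = 0.696 × 1080 × (1880 − 17.0) × 21.1 / [7980 × (1 + 0.0619 × 21.1)] = 1606 mg/L.

X ≈ 1610 mg/L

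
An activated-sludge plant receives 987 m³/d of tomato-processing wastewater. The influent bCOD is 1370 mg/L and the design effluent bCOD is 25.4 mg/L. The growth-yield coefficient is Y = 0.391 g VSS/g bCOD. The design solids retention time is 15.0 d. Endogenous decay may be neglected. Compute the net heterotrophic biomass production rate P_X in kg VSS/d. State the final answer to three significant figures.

With endogenous decay neglected, the observed yield equals the true yield: Y_obs = Y = 0.391 g VSS/g bCOD.
Mass of bCOD removed per day: Q(S₀ − S) = 987 × 1345 g/m³ = 1327 kg/d.
So the net sludge growth is P_X = 0.3910 × 1327 = 518.9 kg VSS/d.

P_X ≈ 519 kg VSS/d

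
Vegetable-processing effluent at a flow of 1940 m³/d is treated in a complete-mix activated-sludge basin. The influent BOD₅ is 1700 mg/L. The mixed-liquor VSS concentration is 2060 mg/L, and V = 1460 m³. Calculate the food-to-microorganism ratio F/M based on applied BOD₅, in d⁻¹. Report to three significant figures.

F/M = applied load / biomass = Q·S₀/(V·X) = 1940 × 1700 / (1460 × 2060) = 1.097 d⁻¹.

F/M ≈ 1.10 d⁻¹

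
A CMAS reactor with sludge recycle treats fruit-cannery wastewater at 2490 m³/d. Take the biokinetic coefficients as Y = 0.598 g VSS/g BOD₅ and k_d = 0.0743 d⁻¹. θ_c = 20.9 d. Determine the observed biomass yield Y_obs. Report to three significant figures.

Y_obs ≈ 0.234 g VSS/g BOD₅

Y_obs = Y / (1 + k_d θ_c) = 0.598 / (1 + 0.0743 × 20.9) = 0.598 / 2.553 = 0.2342.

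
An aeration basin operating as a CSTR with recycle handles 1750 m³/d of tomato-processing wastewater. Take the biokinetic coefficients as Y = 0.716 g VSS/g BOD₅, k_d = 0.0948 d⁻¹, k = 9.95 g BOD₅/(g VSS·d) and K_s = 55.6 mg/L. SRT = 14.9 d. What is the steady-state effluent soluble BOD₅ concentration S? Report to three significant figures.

For a completely mixed reactor with recycle the Lawrence–McCarty relation gives S = K_s·(1 + k_d·θ_c) / [θ_c·(Y·k − k_d) − 1] = 55.6 × (1 + 0.0948 × 14.9) / [14.9 × (0.716 × 9.95 − 0.0948) − 1] = 134.1 / 103.7 = 1.293 mg/L.

S ≈ 1.29 mg/L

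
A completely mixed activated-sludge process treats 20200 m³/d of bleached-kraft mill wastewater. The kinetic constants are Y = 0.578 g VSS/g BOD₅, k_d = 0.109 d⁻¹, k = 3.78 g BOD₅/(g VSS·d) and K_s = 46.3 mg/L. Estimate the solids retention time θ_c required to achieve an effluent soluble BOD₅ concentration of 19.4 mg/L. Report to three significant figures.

θ_c ≈ 1.87 d

Specific growth rate at S = 19.4 mg/L: μ = YkS/(K_s+S) = 0.578·3.78·19.4/(46.3+19.4) = 0.6451 d⁻¹.
1/θ_c = 0.6451 − 0.109 = 0.5361 d⁻¹, so θ_c = 1.865 d.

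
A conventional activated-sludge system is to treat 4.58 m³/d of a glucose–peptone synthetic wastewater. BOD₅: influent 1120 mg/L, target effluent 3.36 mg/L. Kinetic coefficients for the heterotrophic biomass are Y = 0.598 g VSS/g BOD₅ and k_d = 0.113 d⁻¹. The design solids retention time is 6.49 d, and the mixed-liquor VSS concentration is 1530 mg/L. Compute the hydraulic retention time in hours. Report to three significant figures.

τ ≈ 39.2 h

Rearranging the biomass balance for a CMAS with decay, V = Y·Q·ΔS·θ_c / [X·(1+k_d θ_c)] = 0.598 × 4.58 × (1120 − 3.36) × 6.49 / [1530 × (1 + 0.113 × 6.49)] = 1.98×10^4 / 2652 = 7.484 m³.
HRT = V/Q = 7.484 m³ / 4.58 m³·d⁻¹ = 1.634 d × 24 = 39.22 h.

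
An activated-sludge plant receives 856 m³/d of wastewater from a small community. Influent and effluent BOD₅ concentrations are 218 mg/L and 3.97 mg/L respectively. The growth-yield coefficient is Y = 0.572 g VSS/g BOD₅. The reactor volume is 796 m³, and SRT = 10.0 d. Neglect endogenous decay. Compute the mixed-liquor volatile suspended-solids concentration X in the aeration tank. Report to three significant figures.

X ≈ 1320 mg/L

X = Y·Q·ΔS·θ_c / V = 0.572 × 856 × (218 − 3.97) × 10.0 / 796 = 1317 mg/L.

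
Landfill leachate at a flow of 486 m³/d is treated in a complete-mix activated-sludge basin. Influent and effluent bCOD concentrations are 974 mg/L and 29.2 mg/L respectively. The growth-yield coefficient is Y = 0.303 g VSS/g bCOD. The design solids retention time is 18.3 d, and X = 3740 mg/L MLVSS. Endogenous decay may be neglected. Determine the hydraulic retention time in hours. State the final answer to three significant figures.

τ ≈ 33.6 h

V·X = Y·Q·ΔS·θ_c gives V = 0.303 × 486 × (974 − 29.2) × 18.3 / 3740 = 680.8 m³.
HRT = V/Q = 680.8 m³ / 486 m³·d⁻¹ = 1.401 d × 24 = 33.62 h.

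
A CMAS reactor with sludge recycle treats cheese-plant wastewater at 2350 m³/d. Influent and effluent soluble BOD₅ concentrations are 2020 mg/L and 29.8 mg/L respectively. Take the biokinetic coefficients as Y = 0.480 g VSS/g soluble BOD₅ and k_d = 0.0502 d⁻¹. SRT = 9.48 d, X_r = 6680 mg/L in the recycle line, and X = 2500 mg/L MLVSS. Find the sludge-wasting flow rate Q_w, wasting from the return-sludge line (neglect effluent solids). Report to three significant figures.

Steady-state biomass mass balance: V·X·(1 + k_d·θ_c) = Y·Q·(S₀ − S)·θ_c, so V = 0.480 × 2350 × (2020 − 29.8) × 9.48 / [2500 × (1 + 0.0502 × 9.48)] = 2.13×10^7 / 3690 = 5768 m³.
θ_c = V·X/(Q_w·X_r) when wasting from the recycle, so Q_w = V·X/(θ_c·X_r) = 5768 × 2500 / (9.48 × 6680) = 227.7 m³/d.

Q_w ≈ 228 m³/d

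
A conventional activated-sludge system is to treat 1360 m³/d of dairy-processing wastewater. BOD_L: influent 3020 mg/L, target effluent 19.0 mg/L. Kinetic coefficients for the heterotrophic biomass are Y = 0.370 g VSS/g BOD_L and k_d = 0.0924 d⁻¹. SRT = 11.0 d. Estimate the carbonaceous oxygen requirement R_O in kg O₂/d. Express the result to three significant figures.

Y_obs = Y / (1 + k_d θ_c) = 0.370 / (1 + 0.0924 × 11.0) = 0.370 / 2.016 = 0.1835.
Mass of BOD_L removed per day: Q(S₀ − S) = 1360 × 3001 g/m³ = 4081 kg/d.
Biomass synthesised: P_X = Y_obs × 4081 = 748.9 kg VSS/d.
R_O = Q·ΔS − 1.42 P_X = 4081 − 1063 = 3018 kg O₂/d.

R_O ≈ 3020 kg O₂/d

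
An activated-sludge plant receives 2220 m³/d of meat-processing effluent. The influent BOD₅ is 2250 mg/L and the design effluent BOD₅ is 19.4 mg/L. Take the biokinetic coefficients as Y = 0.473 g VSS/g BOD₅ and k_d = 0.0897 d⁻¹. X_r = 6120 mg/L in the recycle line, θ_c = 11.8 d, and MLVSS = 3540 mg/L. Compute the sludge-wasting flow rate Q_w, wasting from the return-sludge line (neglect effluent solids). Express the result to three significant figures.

Steady-state biomass mass balance: V·X·(1 + k_d·θ_c) = Y·Q·(S₀ − S)·θ_c, so V = 0.473 × 2220 × (2250 − 19.4) × 11.8 / [3540 × (1 + 0.0897 × 11.8)] = 2.76×10^7 / 7287 = 3793 m³.
θ_c = V·X/(Q_w·X_r) when wasting from the recycle, so Q_w = V·X/(θ_c·X_r) = 3793 × 3540 / (11.8 × 6120) = 185.9 m³/d.

Q_w ≈ 186 m³/d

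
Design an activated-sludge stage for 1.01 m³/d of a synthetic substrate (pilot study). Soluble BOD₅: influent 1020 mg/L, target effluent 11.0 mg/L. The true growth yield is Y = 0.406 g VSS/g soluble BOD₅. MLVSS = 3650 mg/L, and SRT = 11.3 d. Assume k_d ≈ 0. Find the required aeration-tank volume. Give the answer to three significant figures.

Biomass mass balance (decay neglected): V·X = Y·Q·(S₀ − S)·θ_c, so V = 0.406 × 1.01 × (1020 − 11.0) × 11.3 / 3650 = 1.281 m³.

V ≈ 1.28 m³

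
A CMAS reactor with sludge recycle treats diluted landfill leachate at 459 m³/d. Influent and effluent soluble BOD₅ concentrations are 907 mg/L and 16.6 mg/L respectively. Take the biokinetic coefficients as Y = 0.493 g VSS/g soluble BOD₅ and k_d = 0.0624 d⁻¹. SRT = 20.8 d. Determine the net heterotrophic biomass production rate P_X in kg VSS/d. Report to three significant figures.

The observed yield is Y_obs = Y/(1 + k_d·θ_c) = 0.493 / (1 + 0.0624 × 20.8) = 0.493 / 2.298 = 0.2145 g VSS per g soluble BOD₅ removed.
ΔS = 907 − 16.6 = 890.4 mg/L, so the substrate removal rate is 459 × 890.4/1000 = 408.7 kg soluble BOD₅/d.
Biomass produced: P_X = Y_obs·Q·ΔS = 0.2145 × 408.7 ≈ 87.68 kg VSS/d.

P_X ≈ 87.7 kg VSS/d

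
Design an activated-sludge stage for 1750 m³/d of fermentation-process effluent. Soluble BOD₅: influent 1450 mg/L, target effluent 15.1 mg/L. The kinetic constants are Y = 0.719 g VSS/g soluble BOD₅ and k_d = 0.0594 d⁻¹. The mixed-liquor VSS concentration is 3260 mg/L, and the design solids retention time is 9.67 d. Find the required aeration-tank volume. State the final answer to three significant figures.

V ≈ 3400 m³

From the SRT design equation V = Y Q (S₀−S) θ_c / [X (1 + k_d θ_c)] = 0.719 × 1750 × (1450 − 15.1) × 9.67 / [3260 × (1 + 0.0594 × 9.67)] = 1.75×10^7 / 5133 = 3402 m³.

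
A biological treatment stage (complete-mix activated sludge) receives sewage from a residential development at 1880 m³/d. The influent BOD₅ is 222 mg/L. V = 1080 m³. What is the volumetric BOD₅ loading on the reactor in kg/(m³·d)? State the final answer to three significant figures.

L_v ≈ 0.386 kg BOD₅/(m³·d)

Volumetric loading L_v = Q·S₀ / V = 1880 × 222 g/m³ / 1080 m³ = 386.4 g/(m³·d) = 0.3864 kg BOD₅/(m³·d).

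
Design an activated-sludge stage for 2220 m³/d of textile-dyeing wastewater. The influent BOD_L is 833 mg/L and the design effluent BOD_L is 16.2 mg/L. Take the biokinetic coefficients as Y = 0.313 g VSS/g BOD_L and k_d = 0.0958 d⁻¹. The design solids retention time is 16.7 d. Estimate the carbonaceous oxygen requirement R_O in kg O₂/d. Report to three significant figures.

R_O ≈ 1500 kg O₂/d

Observed yield with endogenous decay: Y_obs = Y / (1 + k_d·θ_c) = 0.313 / (1 + 0.0958 × 16.7) = 0.313 / 2.600 = 0.1204 g VSS/g BOD_L.
Substrate removed = Q·(S₀ − S) = 2220 m³/d × (833 − 16.2) g/m³ = 1.81×10^6 g/d = 1813 kg/d.
Biomass synthesised: P_X = Y_obs × 1813 = 218.3 kg VSS/d.
R_O = Q·ΔS − 1.42 P_X = 1813 − 310.0 = 1503 kg O₂/d.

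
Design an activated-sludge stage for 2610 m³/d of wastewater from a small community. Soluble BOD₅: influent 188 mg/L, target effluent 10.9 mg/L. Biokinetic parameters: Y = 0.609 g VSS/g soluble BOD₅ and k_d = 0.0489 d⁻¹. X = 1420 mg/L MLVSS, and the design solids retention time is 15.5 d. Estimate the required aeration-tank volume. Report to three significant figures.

V ≈ 1750 m³

Rearranging the biomass balance for a CMAS with decay, V = Y·Q·ΔS·θ_c / [X·(1+k_d θ_c)] = 0.609 × 2610 × (188 − 10.9) × 15.5 / [1420 × (1 + 0.0489 × 15.5)] = 4.36×10^6 / 2496 = 1748 m³.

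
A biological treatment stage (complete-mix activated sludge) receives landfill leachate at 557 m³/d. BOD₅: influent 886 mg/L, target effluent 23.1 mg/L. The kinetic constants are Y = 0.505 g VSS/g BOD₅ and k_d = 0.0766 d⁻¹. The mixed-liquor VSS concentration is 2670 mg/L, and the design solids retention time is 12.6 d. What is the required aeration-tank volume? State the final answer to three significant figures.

V ≈ 583 m³

From the SRT design equation V = Y Q (S₀−S) θ_c / [X (1 + k_d θ_c)] = 0.505 × 557 × (886 − 23.1) × 12.6 / [2670 × (1 + 0.0766 × 12.6)] = 3.06×10^6 / 5247 = 582.9 m³.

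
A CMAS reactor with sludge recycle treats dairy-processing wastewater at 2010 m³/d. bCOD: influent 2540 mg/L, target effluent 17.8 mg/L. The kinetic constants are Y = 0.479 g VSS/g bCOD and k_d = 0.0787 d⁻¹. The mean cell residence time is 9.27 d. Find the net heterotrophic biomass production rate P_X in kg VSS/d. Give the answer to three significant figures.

The observed yield is Y_obs = Y/(1 + k_d·θ_c) = 0.479 / (1 + 0.0787 × 9.27) = 0.479 / 1.730 = 0.2770 g VSS per g bCOD removed.
Mass of bCOD removed per day: Q(S₀ − S) = 2010 × 2522 g/m³ = 5070 kg/d.
Net biomass production P_X = Y_obs × Q·(S₀ − S) = 0.2770 × 5070 = 1404 kg VSS/d.

P_X ≈ 1400 kg VSS/d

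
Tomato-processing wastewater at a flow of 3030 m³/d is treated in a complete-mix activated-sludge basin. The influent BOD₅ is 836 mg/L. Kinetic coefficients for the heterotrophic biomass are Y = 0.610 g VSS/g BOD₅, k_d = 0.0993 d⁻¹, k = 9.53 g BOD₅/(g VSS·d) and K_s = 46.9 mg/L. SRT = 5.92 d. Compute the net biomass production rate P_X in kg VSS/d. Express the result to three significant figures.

P_X ≈ 970 kg VSS/d

Effluent substrate depends only on kinetics and SRT: S = K_s(1 + k_d θ_c) / [θ_c(Yk − k_d) − 1] = 46.9 × (1 + 0.0993 × 5.92) / [5.92 × (0.610 × 9.53 − 0.0993) − 1] = 74.47 / 32.83 = 2.269 mg/L.
The observed yield is Y_obs = Y/(1 + k_d·θ_c) = 0.610 / (1 + 0.0993 × 5.92) = 0.610 / 1.588 = 0.3842 g VSS per g BOD₅ removed.
ΔS = 836 − 2.27 = 833.7 mg/L, so the substrate removal rate is 3030 × 833.7/1000 = 2526 kg BOD₅/d.
P_X = Y_obs · Q(S₀ − S) = 0.3842 × 2526 = 970.5 kg VSS/d.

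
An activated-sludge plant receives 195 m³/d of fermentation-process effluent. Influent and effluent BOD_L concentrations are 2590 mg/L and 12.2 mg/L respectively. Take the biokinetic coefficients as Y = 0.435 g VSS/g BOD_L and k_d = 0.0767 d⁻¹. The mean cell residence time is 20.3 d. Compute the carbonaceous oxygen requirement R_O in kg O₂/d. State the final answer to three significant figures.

R_O ≈ 381 kg O₂/d

The observed yield is Y_obs = Y/(1 + k_d·θ_c) = 0.435 / (1 + 0.0767 × 20.3) = 0.435 / 2.557 = 0.1701 g VSS per g BOD_L removed.
Q·(S₀ − S) = 195 × (2590 − 12.2) × 10⁻³ = 502.7 kg/d removed.
P_X = Y_obs·Q·(S₀ − S) = 0.1701 × 502.7 = 85.51 kg VSS/d.
R_O = Q·(S₀ − S) − 1.42·P_X = 502.7 − 1.42 × 85.51 = 381.2 kg O₂/d.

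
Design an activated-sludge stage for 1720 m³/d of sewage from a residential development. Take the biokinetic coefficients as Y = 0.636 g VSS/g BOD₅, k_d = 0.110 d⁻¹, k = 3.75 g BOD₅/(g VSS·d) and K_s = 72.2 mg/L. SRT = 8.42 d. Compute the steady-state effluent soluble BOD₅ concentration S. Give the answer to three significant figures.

For a completely mixed reactor with recycle the Lawrence–McCarty relation gives S = K_s·(1 + k_d·θ_c) / [θ_c·(Y·k − k_d) − 1] = 72.2 × (1 + 0.110 × 8.42) / [8.42 × (0.636 × 3.75 − 0.110) − 1] = 139.1 / 18.16 = 7.660 mg/L.

S ≈ 7.66 mg/L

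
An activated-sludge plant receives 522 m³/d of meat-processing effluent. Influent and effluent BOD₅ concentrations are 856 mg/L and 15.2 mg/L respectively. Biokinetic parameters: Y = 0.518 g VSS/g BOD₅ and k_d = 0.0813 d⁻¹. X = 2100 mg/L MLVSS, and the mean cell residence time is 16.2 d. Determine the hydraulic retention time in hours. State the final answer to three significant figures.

From the SRT design equation V = Y Q (S₀−S) θ_c / [X (1 + k_d θ_c)] = 0.518 × 522 × (856 − 15.2) × 16.2 / [2100 × (1 + 0.0813 × 16.2)] = 3.68×10^6 / 4866 = 756.9 m³.
Hydraulic retention time τ = V/Q = 756.9 / 522 = 1.450 d = 34.80 h.

τ ≈ 34.8 h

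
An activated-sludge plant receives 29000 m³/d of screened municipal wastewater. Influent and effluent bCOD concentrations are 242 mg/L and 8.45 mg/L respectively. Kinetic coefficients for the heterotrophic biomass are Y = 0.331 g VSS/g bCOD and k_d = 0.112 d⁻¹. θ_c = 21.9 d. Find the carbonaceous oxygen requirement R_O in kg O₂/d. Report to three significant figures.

Y_obs = Y / (1 + k_d θ_c) = 0.331 / (1 + 0.112 × 21.9) = 0.331 / 3.453 = 0.09586.
Substrate removed = Q·(S₀ − S) = 29000 m³/d × (242 − 8.45) g/m³ = 6.77×10^6 g/d = 6773 kg/d.
Biomass synthesised: P_X = Y_obs × 6773 = 649.3 kg VSS/d.
R_O = Q·ΔS − 1.42 P_X = 6773 − 922.0 = 5851 kg O₂/d.

R_O ≈ 5850 kg O₂/d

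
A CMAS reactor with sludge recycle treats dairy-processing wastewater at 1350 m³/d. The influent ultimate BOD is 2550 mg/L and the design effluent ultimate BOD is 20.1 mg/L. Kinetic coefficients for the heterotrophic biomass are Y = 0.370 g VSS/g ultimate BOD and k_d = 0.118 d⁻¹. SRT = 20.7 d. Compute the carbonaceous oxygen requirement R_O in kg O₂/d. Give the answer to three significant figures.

R_O ≈ 2890 kg O₂/d

The observed yield is Y_obs = Y/(1 + k_d·θ_c) = 0.370 / (1 + 0.118 × 20.7) = 0.370 / 3.443 = 0.1075 g VSS per g ultimate BOD removed.
Q·(S₀ − S) = 1350 × (2550 − 20.1) × 10⁻³ = 3415 kg/d removed.
Net sludge production P_X = 0.1075 × 3415 = 367.1 kg VSS/d.
R_O = Q·ΔS − 1.42 P_X = 3415 − 521.2 = 2894 kg O₂/d.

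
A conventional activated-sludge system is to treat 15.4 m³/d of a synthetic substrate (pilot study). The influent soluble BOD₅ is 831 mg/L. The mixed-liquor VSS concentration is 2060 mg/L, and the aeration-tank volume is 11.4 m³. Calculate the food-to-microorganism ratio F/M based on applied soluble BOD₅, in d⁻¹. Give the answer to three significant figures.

F/M = Q·S₀ / (V·X) = 15.4 × 831 / (11.40 × 2060) = 0.5449 g soluble BOD₅·(g VSS·d)⁻¹.

F/M ≈ 0.545 d⁻¹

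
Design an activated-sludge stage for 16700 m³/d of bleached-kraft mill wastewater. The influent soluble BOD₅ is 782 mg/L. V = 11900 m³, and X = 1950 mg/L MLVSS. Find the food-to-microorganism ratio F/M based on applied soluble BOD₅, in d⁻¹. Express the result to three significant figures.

F/M ≈ 0.563 d⁻¹

F/M = Q·S₀ / (V·X) = 16700 × 782 / (11900 × 1950) = 0.5628 g soluble BOD₅·(g VSS·d)⁻¹.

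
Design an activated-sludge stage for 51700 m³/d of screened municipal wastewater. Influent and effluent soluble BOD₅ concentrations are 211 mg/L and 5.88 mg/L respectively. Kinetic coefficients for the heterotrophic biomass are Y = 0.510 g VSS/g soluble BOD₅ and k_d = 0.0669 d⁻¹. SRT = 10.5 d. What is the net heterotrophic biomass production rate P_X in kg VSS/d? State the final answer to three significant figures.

P_X ≈ 3180 kg VSS/d

Correct the yield for decay: Y_obs = Y/(1 + k_d θ_c) = 0.510 / (1 + 0.0669 × 10.5) = 0.510 / 1.702 = 0.2996.
Substrate removed = Q·(S₀ − S) = 51700 m³/d × (211 − 5.88) g/m³ = 1.06×10^7 g/d = 10605 kg/d.
P_X = Y_obs · Q(S₀ − S) = 0.2996 × 10605 = 3177 kg VSS/d.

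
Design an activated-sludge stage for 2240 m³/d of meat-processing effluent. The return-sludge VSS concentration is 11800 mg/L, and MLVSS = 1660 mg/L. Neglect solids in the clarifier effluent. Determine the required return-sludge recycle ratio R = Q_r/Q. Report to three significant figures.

Mass balance around the secondary clarifier (neglecting effluent solids): R = X / (X_r − X) = 1660 / (11800 − 1660) = 0.1637.

R ≈ 0.164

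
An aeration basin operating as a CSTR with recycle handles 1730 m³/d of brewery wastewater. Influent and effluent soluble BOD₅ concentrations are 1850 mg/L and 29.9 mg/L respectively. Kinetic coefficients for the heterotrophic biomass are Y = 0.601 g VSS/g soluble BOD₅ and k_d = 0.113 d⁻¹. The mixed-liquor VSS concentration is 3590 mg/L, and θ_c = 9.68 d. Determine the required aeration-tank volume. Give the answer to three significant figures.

V ≈ 2440 m³

Steady-state biomass mass balance: V·X·(1 + k_d·θ_c) = Y·Q·(S₀ − S)·θ_c, so V = 0.601 × 1730 × (1850 − 29.9) × 9.68 / [3590 × (1 + 0.113 × 9.68)] = 1.83×10^7 / 7517 = 2437 m³.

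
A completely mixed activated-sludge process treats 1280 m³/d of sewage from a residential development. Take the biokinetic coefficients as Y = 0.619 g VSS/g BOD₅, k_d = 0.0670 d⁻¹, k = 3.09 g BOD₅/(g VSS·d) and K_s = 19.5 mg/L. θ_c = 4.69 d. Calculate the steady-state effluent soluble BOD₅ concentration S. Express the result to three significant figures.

S ≈ 3.35 mg/L

For a completely mixed reactor with recycle the Lawrence–McCarty relation gives S = K_s·(1 + k_d·θ_c) / [θ_c·(Y·k − k_d) − 1] = 19.5 × (1 + 0.0670 × 4.69) / [4.69 × (0.619 × 3.09 − 0.0670) − 1] = 25.63 / 7.656 = 3.347 mg/L.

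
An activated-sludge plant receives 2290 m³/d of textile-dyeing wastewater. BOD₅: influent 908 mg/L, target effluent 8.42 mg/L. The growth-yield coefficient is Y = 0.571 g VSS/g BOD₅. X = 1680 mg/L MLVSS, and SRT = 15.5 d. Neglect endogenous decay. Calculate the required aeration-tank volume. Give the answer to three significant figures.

V ≈ 10900 m³

V·X = Y·Q·ΔS·θ_c gives V = 0.571 × 2290 × (908 − 8.42) × 15.5 / 1680 = 10853 m³.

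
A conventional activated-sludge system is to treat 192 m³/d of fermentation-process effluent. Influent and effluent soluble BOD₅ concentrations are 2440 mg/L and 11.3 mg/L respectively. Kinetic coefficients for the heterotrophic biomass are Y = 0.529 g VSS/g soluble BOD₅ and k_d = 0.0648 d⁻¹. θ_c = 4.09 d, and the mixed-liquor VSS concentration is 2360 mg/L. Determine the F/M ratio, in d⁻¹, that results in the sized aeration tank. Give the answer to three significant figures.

F/M ≈ 0.587 d⁻¹

Steady-state biomass mass balance: V·X·(1 + k_d·θ_c) = Y·Q·(S₀ − S)·θ_c, so V = 0.529 × 192 × (2440 − 11.3) × 4.09 / [2360 × (1 + 0.0648 × 4.09)] = 1.01×10^6 / 2985 = 337.9 m³.
F/M = applied load / biomass = Q·S₀/(V·X) = 192 × 2440 / (337.9 × 2360) = 0.5874 d⁻¹.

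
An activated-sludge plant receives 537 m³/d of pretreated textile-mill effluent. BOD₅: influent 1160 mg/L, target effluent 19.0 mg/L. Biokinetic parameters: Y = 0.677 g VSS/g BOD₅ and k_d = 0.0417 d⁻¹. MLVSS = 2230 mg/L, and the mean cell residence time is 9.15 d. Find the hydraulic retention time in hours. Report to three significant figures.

τ ≈ 55.1 h

Rearranging the biomass balance for a CMAS with decay, V = Y·Q·ΔS·θ_c / [X·(1+k_d θ_c)] = 0.677 × 537 × (1160 − 19.0) × 9.15 / [2230 × (1 + 0.0417 × 9.15)] = 3.8×10^6 / 3081 = 1232 m³.
HRT = V/Q = 1232 m³ / 537 m³·d⁻¹ = 2.294 d × 24 = 55.06 h.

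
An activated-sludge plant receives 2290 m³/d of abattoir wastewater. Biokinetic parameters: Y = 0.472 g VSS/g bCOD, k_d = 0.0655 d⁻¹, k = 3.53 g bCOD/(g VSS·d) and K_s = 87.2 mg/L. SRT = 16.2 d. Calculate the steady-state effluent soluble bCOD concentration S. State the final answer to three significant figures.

S ≈ 7.21 mg/L

Effluent substrate depends only on kinetics and SRT: S = K_s(1 + k_d θ_c) / [θ_c(Yk − k_d) − 1] = 87.2 × (1 + 0.0655 × 16.2) / [16.2 × (0.472 × 3.53 − 0.0655) − 1] = 179.7 / 24.93 = 7.209 mg/L.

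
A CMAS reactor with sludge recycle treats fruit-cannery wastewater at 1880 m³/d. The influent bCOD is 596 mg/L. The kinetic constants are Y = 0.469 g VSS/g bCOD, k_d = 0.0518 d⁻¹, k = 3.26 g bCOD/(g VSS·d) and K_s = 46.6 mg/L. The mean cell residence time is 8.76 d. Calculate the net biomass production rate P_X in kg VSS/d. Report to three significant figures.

P_X ≈ 358 kg VSS/d

Effluent substrate depends only on kinetics and SRT: S = K_s(1 + k_d θ_c) / [θ_c(Yk − k_d) − 1] = 46.6 × (1 + 0.0518 × 8.76) / [8.76 × (0.469 × 3.26 − 0.0518) − 1] = 67.75 / 11.94 = 5.674 mg/L.
Correct the yield for decay: Y_obs = Y/(1 + k_d θ_c) = 0.469 / (1 + 0.0518 × 8.76) = 0.469 / 1.454 = 0.3226.
ΔS = 596 − 5.67 = 590.3 mg/L, so the substrate removal rate is 1880 × 590.3/1000 = 1110 kg bCOD/d.
Biomass produced: P_X = Y_obs·Q·ΔS = 0.3226 × 1110 ≈ 358.0 kg VSS/d.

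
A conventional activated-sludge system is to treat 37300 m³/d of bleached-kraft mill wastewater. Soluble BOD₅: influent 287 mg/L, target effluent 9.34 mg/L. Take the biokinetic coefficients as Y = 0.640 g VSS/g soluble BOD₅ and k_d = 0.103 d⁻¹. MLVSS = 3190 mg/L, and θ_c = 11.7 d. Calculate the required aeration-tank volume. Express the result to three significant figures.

Steady-state biomass mass balance: V·X·(1 + k_d·θ_c) = Y·Q·(S₀ − S)·θ_c, so V = 0.640 × 37300 × (287 − 9.34) × 11.7 / [3190 × (1 + 0.103 × 11.7)] = 7.76×10^7 / 7034 = 11025 m³.

V ≈ 11000 m³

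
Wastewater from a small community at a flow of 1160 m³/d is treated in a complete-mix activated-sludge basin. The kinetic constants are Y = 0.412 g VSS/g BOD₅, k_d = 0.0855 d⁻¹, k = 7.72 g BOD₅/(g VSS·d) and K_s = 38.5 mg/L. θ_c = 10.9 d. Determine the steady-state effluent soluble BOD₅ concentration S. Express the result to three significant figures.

From the Monod/SRT balance for a CMAS, S = K_s·(1+k_d θ_c)/[θ_c·(Y k − k_d) − 1] = 38.5 × (1 + 0.0855 × 10.9) / [10.9 × (0.412 × 7.72 − 0.0855) − 1] = 74.38 / 32.74 = 2.272 mg/L.

S ≈ 2.27 mg/L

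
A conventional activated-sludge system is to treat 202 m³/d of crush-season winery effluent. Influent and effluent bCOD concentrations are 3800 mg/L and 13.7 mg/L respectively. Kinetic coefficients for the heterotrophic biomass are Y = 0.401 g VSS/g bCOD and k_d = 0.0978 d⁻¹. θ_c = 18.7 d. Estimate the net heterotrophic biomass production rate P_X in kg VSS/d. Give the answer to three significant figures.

Correct the yield for decay: Y_obs = Y/(1 + k_d θ_c) = 0.401 / (1 + 0.0978 × 18.7) = 0.401 / 2.829 = 0.1418.
Mass of bCOD removed per day: Q(S₀ − S) = 202 × 3786 g/m³ = 764.8 kg/d.
P_X = Y_obs · Q(S₀ − S) = 0.1418 × 764.8 = 108.4 kg VSS/d.

P_X ≈ 108 kg VSS/d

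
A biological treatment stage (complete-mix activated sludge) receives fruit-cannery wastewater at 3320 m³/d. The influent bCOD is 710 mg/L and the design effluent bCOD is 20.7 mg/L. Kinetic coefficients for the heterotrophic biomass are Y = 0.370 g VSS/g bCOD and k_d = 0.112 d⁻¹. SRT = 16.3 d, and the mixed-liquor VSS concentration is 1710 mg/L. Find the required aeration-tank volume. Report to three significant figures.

Steady-state biomass mass balance: V·X·(1 + k_d·θ_c) = Y·Q·(S₀ − S)·θ_c, so V = 0.370 × 3320 × (710 − 20.7) × 16.3 / [1710 × (1 + 0.112 × 16.3)] = 1.38×10^7 / 4832 = 2856 m³.

V ≈ 2860 m³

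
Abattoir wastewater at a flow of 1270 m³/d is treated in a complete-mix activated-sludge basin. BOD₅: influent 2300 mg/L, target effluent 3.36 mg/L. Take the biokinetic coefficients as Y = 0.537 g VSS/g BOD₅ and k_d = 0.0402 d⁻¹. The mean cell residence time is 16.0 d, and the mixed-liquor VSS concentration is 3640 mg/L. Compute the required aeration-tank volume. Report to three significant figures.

Rearranging the biomass balance for a CMAS with decay, V = Y·Q·ΔS·θ_c / [X·(1+k_d θ_c)] = 0.537 × 1270 × (2300 − 3.36) × 16.0 / [3640 × (1 + 0.0402 × 16.0)] = 2.51×10^7 / 5981 = 4190 m³.

V ≈ 4190 m³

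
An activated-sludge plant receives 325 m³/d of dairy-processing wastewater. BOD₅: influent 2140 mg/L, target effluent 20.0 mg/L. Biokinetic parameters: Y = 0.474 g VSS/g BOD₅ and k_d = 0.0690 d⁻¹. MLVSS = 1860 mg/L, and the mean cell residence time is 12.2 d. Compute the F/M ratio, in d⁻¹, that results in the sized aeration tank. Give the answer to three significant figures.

From the SRT design equation V = Y Q (S₀−S) θ_c / [X (1 + k_d θ_c)] = 0.474 × 325 × (2140 − 20.0) × 12.2 / [1860 × (1 + 0.0690 × 12.2)] = 3.98×10^6 / 3426 = 1163 m³.
F/M = applied load / biomass = Q·S₀/(V·X) = 325 × 2140 / (1163 × 1860) = 0.3215 d⁻¹.

F/M ≈ 0.322 d⁻¹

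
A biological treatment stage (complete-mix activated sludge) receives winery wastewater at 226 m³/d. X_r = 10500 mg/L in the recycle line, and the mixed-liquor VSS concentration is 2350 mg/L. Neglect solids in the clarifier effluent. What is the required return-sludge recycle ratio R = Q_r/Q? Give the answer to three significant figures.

R ≈ 0.288

R = Q_r/Q = X/(X_r − X) = 2350 / (10500 − 2350) = 0.2883.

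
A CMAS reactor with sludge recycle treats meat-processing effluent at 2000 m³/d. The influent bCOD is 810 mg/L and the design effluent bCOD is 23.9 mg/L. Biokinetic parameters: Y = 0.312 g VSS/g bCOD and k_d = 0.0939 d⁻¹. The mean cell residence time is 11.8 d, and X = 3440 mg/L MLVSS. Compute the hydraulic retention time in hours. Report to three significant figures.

τ ≈ 9.58 h

From the SRT design equation V = Y Q (S₀−S) θ_c / [X (1 + k_d θ_c)] = 0.312 × 2000 × (810 − 23.9) × 11.8 / [3440 × (1 + 0.0939 × 11.8)] = 5.79×10^6 / 7252 = 798.2 m³.
HRT = V/Q = 798.2 m³ / 2000 m³·d⁻¹ = 0.3991 d × 24 = 9.578 h.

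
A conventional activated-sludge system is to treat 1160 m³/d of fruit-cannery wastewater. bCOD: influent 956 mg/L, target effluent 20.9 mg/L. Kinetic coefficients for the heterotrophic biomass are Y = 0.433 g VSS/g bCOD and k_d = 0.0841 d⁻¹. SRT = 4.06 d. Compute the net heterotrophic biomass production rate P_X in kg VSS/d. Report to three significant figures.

The observed yield is Y_obs = Y/(1 + k_d·θ_c) = 0.433 / (1 + 0.0841 × 4.06) = 0.433 / 1.341 = 0.3228 g VSS per g bCOD removed.
Substrate removed = Q·(S₀ − S) = 1160 m³/d × (956 − 20.9) g/m³ = 1.08×10^6 g/d = 1085 kg/d.
Biomass produced: P_X = Y_obs·Q·ΔS = 0.3228 × 1085 ≈ 350.1 kg VSS/d.

P_X ≈ 350 kg VSS/d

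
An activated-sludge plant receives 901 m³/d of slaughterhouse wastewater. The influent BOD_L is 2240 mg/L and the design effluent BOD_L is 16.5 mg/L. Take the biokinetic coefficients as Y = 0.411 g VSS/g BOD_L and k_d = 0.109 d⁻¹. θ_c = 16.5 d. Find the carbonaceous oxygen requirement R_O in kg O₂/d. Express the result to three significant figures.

The observed yield is Y_obs = Y/(1 + k_d·θ_c) = 0.411 / (1 + 0.109 × 16.5) = 0.411 / 2.798 = 0.1469 g VSS per g BOD_L removed.
Substrate removed = Q·(S₀ − S) = 901 m³/d × (2240 − 16.5) g/m³ = 2×10^6 g/d = 2003 kg/d.
Net sludge production P_X = 0.1469 × 2003 = 294.2 kg VSS/d.
Carbonaceous O₂ demand = substrate oxidised − cell-mass equivalent = 2003 − 1.42 × 294.2 = 1586 kg O₂/d.

R_O ≈ 1590 kg O₂/d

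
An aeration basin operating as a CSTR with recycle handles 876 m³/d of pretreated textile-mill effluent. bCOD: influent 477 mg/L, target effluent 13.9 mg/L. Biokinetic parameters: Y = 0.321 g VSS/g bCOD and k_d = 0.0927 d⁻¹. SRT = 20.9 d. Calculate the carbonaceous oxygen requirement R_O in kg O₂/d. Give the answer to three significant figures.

The observed yield is Y_obs = Y/(1 + k_d·θ_c) = 0.321 / (1 + 0.0927 × 20.9) = 0.321 / 2.937 = 0.1093 g VSS per g bCOD removed.
Substrate removed = Q·(S₀ − S) = 876 m³/d × (477 − 13.9) g/m³ = 4.06×10^5 g/d = 405.7 kg/d.
Biomass synthesised: P_X = Y_obs × 405.7 = 44.33 kg VSS/d.
Carbonaceous O₂ demand = substrate oxidised − cell-mass equivalent = 405.7 − 1.42 × 44.33 = 342.7 kg O₂/d.

R_O ≈ 343 kg O₂/d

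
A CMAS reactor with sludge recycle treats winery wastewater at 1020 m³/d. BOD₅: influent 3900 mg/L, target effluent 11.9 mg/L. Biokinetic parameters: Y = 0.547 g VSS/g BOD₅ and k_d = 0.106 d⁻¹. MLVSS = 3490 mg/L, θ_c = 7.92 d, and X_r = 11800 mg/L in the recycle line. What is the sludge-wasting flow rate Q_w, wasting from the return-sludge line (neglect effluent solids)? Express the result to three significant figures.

Q_w ≈ 99.9 m³/d

From the SRT design equation V = Y Q (S₀−S) θ_c / [X (1 + k_d θ_c)] = 0.547 × 1020 × (3900 − 11.9) × 7.92 / [3490 × (1 + 0.106 × 7.92)] = 1.72×10^7 / 6420 = 2676 m³.
θ_c = V·X/(Q_w·X_r) when wasting from the recycle, so Q_w = V·X/(θ_c·X_r) = 2676 × 3490 / (7.92 × 11800) = 99.94 m³/d.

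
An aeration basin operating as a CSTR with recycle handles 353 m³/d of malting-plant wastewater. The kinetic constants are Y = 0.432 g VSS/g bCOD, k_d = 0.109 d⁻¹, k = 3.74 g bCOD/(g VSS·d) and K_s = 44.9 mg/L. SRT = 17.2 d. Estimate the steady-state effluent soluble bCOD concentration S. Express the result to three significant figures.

S ≈ 5.18 mg/L

From the Monod/SRT balance for a CMAS, S = K_s·(1+k_d θ_c)/[θ_c·(Y k − k_d) − 1] = 44.9 × (1 + 0.109 × 17.2) / [17.2 × (0.432 × 3.74 − 0.109) − 1] = 129.1 / 24.91 = 5.181 mg/L.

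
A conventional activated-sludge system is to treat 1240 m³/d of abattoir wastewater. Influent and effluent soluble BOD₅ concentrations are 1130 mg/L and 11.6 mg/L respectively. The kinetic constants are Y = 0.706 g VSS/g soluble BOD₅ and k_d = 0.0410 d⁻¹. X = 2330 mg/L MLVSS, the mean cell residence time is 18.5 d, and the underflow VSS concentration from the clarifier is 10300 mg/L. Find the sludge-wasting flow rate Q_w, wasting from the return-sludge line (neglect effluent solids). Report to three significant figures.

Steady-state biomass mass balance: V·X·(1 + k_d·θ_c) = Y·Q·(S₀ − S)·θ_c, so V = 0.706 × 1240 × (1130 − 11.6) × 18.5 / [2330 × (1 + 0.0410 × 18.5)] = 1.81×10^7 / 4097 = 4421 m³.
Q_w = (V·X)/(θ_c X_r) = 4421 × 2330 / (18.5 × 10300) = 54.06 m³/d.

Q_w ≈ 54.1 m³/d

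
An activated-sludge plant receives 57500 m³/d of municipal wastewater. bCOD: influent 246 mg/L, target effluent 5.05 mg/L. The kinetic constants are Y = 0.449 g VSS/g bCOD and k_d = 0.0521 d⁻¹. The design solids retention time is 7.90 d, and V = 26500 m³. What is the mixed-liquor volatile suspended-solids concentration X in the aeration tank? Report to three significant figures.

X ≈ 1310 mg/L

Solving the biomass balance for X: X = Y Q (S₀−S) θ_c / [V (1+k_d θ_c)] = 0.449 × 57500 × (246 − 5.05) × 7.90 / [26500 × (1 + 0.0521 × 7.90)] = 1314 mg/L.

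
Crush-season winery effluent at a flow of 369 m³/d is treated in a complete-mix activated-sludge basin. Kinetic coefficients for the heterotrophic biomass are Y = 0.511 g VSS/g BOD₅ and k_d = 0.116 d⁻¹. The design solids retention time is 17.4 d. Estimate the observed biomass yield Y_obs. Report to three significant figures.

Y_obs ≈ 0.169 g VSS/g BOD₅

The observed yield is Y_obs = Y/(1 + k_d·θ_c) = 0.511 / (1 + 0.116 × 17.4) = 0.511 / 3.018 = 0.1693 g VSS per g BOD₅ removed.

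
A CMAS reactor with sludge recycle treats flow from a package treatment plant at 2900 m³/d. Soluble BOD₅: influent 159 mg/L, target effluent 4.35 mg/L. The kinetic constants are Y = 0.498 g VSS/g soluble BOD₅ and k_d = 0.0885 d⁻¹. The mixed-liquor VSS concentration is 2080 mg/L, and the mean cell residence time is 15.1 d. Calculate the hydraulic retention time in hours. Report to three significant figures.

τ ≈ 5.74 h

Steady-state biomass mass balance: V·X·(1 + k_d·θ_c) = Y·Q·(S₀ − S)·θ_c, so V = 0.498 × 2900 × (159 − 4.35) × 15.1 / [2080 × (1 + 0.0885 × 15.1)] = 3.37×10^6 / 4860 = 694.0 m³.
τ = V/Q = 694.0/2900 = 0.2393 d, or 5.743 h.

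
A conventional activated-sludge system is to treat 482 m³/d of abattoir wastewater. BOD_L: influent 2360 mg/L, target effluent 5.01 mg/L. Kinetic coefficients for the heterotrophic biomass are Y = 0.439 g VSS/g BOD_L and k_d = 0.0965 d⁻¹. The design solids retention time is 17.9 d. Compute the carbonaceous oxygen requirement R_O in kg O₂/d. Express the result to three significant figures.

The observed yield is Y_obs = Y/(1 + k_d·θ_c) = 0.439 / (1 + 0.0965 × 17.9) = 0.439 / 2.727 = 0.1610 g VSS per g BOD_L removed.
Mass of BOD_L removed per day: Q(S₀ − S) = 482 × 2355 g/m³ = 1135 kg/d.
Net sludge production P_X = 0.1610 × 1135 = 182.7 kg VSS/d.
R_O = Q·ΔS − 1.42 P_X = 1135 − 259.4 = 875.7 kg O₂/d.

R_O ≈ 876 kg O₂/d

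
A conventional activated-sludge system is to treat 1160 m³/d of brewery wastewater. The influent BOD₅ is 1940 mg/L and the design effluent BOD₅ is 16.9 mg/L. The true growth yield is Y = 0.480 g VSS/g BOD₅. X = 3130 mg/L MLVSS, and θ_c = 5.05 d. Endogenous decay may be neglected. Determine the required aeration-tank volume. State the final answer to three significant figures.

V ≈ 1730 m³

With k_d = 0 the design equation reduces to V = Y Q (S₀−S) θ_c / X = 0.480 × 1160 × (1940 − 16.9) × 5.05 / 3130 = 1728 m³.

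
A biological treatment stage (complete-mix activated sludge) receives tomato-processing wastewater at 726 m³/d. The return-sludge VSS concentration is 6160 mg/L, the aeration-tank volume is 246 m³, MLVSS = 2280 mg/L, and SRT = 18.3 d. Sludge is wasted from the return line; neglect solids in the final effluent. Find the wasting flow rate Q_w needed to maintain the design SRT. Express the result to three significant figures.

θ_c = V·X/(Q_w·X_r) when wasting from the recycle, so Q_w = V·X/(θ_c·X_r) = 246.0 × 2280 / (18.3 × 6160) = 4.976 m³/d.

Q_w ≈ 4.98 m³/d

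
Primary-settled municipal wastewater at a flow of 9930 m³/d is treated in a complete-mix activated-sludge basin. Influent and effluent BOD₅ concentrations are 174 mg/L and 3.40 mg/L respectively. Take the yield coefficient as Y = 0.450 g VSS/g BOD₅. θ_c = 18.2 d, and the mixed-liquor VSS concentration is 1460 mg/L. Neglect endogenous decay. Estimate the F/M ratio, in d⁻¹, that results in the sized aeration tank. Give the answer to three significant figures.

With k_d = 0 the design equation reduces to V = Y Q (S₀−S) θ_c / X = 0.450 × 9930 × (174 − 3.40) × 18.2 / 1460 = 9503 m³.
F/M = Q·S₀ / (V·X) = 9930 × 174 / (9503 × 1460) = 0.1245 g BOD₅·(g VSS·d)⁻¹.

F/M ≈ 0.125 d⁻¹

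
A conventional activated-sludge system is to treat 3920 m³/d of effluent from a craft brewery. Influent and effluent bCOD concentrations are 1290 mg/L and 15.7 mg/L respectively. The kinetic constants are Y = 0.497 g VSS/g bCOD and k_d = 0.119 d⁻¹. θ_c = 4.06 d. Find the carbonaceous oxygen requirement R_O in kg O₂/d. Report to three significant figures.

R_O ≈ 2620 kg O₂/d

Observed yield with endogenous decay: Y_obs = Y / (1 + k_d·θ_c) = 0.497 / (1 + 0.119 × 4.06) = 0.497 / 1.483 = 0.3351 g VSS/g bCOD.
ΔS = 1290 − 15.7 = 1274 mg/L, so the substrate removal rate is 3920 × 1274/1000 = 4995 kg bCOD/d.
Biomass synthesised: P_X = Y_obs × 4995 = 1674 kg VSS/d.
R_O = Q·(S₀ − S) − 1.42·P_X = 4995 − 1.42 × 1674 = 2618 kg O₂/d.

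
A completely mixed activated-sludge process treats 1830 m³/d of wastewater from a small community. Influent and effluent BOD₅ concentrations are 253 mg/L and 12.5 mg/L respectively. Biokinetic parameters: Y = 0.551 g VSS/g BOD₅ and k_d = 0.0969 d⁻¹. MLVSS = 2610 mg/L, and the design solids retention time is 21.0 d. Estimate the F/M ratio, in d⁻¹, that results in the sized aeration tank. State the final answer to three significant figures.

F/M ≈ 0.276 d⁻¹

Steady-state biomass mass balance: V·X·(1 + k_d·θ_c) = Y·Q·(S₀ − S)·θ_c, so V = 0.551 × 1830 × (253 − 12.5) × 21.0 / [2610 × (1 + 0.0969 × 21.0)] = 5.09×10^6 / 7921 = 642.9 m³.
F/M = applied load / biomass = Q·S₀/(V·X) = 1830 × 253 / (642.9 × 2610) = 0.2759 d⁻¹.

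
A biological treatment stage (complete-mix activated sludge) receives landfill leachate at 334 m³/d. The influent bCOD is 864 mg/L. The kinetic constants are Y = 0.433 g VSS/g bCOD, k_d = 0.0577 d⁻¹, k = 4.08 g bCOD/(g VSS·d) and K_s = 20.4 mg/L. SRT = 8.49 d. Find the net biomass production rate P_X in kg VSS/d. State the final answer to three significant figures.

From the Monod/SRT balance for a CMAS, S = K_s·(1+k_d θ_c)/[θ_c·(Y k − k_d) − 1] = 20.4 × (1 + 0.0577 × 8.49) / [8.49 × (0.433 × 4.08 − 0.0577) − 1] = 30.39 / 13.51 = 2.250 mg/L.
Y_obs = Y / (1 + k_d θ_c) = 0.433 / (1 + 0.0577 × 8.49) = 0.433 / 1.490 = 0.2906.
Q·(S₀ − S) = 334 × (864 − 2.25) × 10⁻³ = 287.8 kg/d removed.
Net biomass production P_X = Y_obs × Q·(S₀ − S) = 0.2906 × 287.8 = 83.65 kg VSS/d.

P_X ≈ 83.7 kg VSS/d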